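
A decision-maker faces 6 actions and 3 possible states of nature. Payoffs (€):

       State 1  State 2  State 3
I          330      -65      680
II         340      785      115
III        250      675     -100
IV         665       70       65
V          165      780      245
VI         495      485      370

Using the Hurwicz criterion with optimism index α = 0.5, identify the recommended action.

I: 0.5·680 + 0.5·(-65) = 307.5
II: 0.5·785 + 0.5·115 = 450
III: 0.5·675 + 0.5·(-100) = 287.5
IV: 0.5·665 + 0.5·65 = 365
V: 0.5·780 + 0.5·165 = 472.5
VI: 0.5·495 + 0.5·370 = 432.5
Highest Hurwicz score = 472.5 → V.

V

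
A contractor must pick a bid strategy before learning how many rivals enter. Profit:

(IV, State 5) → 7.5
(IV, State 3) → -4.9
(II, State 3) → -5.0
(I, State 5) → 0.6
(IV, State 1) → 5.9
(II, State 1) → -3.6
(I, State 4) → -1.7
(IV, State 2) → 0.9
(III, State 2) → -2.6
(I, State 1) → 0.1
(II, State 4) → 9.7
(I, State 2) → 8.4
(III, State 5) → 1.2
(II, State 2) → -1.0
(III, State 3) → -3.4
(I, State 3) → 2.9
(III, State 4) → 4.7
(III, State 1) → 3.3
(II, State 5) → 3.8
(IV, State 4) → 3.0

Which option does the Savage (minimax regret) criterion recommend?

IV

Column bests: State 1=5.9, State 2=8.4, State 3=2.9, State 4=9.7, State 5=7.5.
I regrets: 5.8, 0.0, 0.0, 11.4, 6.9 → max 11.4
II regrets: 9.5, 9.4, 7.9, 0.0, 3.7 → max 9.5
III regrets: 2.6, 11.0, 6.3, 5.0, 6.3 → max 11.0
IV regrets: 0.0, 7.5, 7.8, 6.7, 0.0 → max 7.8
Smallest max regret = 7.8 → IV.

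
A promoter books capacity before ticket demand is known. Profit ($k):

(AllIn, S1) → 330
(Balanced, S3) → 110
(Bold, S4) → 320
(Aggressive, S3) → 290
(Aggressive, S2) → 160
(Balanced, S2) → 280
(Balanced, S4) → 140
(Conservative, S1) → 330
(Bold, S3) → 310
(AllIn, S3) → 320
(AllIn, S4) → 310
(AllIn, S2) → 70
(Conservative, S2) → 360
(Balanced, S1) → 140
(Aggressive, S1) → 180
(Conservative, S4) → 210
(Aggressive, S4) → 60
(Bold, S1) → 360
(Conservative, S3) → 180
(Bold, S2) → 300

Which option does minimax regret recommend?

Bold

Column bests: S1=360, S2=360, S3=320, S4=320.
Conservative regrets: 30, 0, 140, 110 → max 140
Balanced regrets: 220, 80, 210, 180 → max 220
Aggressive regrets: 180, 200, 30, 260 → max 260
Bold regrets: 0, 60, 10, 0 → max 60
AllIn regrets: 30, 290, 0, 10 → max 290
Smallest max regret = 60 → Bold.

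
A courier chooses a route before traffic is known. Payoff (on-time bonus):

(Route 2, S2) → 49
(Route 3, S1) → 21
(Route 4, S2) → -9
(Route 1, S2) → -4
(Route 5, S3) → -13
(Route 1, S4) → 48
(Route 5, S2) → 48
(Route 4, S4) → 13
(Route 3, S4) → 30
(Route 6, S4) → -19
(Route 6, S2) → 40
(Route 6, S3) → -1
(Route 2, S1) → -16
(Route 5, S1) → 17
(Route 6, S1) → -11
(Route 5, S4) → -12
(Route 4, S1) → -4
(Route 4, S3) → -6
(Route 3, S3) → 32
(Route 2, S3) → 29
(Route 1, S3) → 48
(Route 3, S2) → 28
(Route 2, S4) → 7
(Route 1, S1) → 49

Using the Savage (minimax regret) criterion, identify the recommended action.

Column bests: S1=49, S2=49, S3=48, S4=48.
Route 1 regrets: 0, 53, 0, 0 → max 53
Route 2 regrets: 65, 0, 19, 41 → max 65
Route 3 regrets: 28, 21, 16, 18 → max 28
Route 4 regrets: 53, 58, 54, 35 → max 58
Route 5 regrets: 32, 1, 61, 60 → max 61
Route 6 regrets: 60, 9, 49, 67 → max 67
Smallest max regret = 28 → Route 3.

Route 3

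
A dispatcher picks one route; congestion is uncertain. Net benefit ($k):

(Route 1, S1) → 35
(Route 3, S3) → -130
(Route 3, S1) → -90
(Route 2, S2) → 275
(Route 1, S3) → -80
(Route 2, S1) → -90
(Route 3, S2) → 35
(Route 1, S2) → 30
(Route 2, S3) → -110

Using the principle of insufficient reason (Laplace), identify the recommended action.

Route 2

Row averages: Route 1=-5, Route 2=25, Route 3=-185/3
Highest average = 25 → Route 2.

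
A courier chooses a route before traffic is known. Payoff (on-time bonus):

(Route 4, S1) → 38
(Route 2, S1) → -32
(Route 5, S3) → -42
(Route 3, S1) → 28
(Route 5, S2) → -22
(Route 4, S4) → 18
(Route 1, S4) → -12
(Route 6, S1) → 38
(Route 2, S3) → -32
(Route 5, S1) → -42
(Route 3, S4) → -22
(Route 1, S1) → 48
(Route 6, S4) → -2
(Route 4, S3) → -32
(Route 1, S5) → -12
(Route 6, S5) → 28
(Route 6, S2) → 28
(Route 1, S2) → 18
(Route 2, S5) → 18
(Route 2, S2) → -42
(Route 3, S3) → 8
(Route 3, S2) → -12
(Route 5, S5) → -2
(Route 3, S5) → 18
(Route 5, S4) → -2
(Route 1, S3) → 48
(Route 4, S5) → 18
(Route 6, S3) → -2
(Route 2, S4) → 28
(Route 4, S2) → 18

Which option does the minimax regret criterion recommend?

Column bests: S1=48, S2=28, S3=48, S4=28, S5=28.
Route 1 regrets: 0, 10, 0, 40, 40 → max 40
Route 2 regrets: 80, 70, 80, 0, 10 → max 80
Route 3 regrets: 20, 40, 40, 50, 10 → max 50
Route 4 regrets: 10, 10, 80, 10, 10 → max 80
Route 5 regrets: 90, 50, 90, 30, 30 → max 90
Route 6 regrets: 10, 0, 50, 30, 0 → max 50
Smallest max regret = 40 → Route 1.

Route 1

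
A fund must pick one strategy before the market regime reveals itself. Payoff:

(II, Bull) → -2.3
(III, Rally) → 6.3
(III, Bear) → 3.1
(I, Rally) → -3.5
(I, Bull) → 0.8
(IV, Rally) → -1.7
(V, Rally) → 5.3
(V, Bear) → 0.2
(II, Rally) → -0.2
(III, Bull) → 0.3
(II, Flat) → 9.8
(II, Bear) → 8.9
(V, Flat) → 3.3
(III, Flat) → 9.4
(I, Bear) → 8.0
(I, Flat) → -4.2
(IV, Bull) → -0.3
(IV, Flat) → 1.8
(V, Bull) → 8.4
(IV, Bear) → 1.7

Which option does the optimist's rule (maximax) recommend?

II

Row maxima: I=8.0, II=9.8, III=9.4, IV=1.8, V=8.4
Best best-case = 9.8 → II.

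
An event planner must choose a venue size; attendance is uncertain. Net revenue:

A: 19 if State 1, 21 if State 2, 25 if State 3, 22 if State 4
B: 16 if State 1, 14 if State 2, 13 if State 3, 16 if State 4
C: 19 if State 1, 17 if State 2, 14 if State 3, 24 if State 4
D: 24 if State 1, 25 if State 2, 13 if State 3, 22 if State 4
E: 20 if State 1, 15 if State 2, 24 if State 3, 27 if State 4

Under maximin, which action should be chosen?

Row minima: A=19, B=13, C=14, D=13, E=15
Best worst-case = 19 → A.

A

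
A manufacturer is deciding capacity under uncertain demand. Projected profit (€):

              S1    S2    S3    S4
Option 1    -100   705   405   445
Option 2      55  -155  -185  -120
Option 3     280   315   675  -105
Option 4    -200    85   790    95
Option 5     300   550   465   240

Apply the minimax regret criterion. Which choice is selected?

Option 5

Column bests: S1=300, S2=705, S3=790, S4=445.
Option 1 regrets: 400, 0, 385, 0 → max 400
Option 2 regrets: 245, 860, 975, 565 → max 975
Option 3 regrets: 20, 390, 115, 550 → max 550
Option 4 regrets: 500, 620, 0, 350 → max 620
Option 5 regrets: 0, 155, 325, 205 → max 325
Smallest max regret = 325 → Option 5.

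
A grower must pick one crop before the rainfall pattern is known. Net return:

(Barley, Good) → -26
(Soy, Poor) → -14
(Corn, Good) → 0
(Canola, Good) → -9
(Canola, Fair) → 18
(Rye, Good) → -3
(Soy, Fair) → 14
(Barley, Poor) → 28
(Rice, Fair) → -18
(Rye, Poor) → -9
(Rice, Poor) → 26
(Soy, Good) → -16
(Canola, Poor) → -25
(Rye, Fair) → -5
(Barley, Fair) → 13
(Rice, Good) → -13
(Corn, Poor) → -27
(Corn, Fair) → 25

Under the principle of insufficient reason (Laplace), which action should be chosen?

Barley

Row averages: Corn=-2/3, Soy=-16/3, Canola=-16/3, Barley=5, Rye=-17/3, Rice=-5/3
Highest average = 5 → Barley.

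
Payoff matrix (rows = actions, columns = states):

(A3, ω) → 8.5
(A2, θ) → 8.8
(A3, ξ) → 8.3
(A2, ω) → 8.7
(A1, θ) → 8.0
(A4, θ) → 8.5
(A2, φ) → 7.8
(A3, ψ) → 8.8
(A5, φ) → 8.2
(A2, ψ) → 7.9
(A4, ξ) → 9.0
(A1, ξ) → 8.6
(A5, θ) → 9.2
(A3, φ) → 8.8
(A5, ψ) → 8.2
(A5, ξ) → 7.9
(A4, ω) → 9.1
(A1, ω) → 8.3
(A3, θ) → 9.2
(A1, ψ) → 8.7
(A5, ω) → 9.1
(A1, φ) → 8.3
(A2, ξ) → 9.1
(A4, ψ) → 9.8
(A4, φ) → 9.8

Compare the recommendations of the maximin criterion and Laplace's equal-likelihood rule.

maximin → A4; laplace → A4 (agree)

Row minima: A1=8.0, A2=7.8, A3=8.3, A4=8.5, A5=7.9
Best worst-case = 8.5 → A4.
Row averages: A1=8.38, A2=8.46, A3=8.72, A4=9.24, A5=8.52
Highest average = 9.24 → A4.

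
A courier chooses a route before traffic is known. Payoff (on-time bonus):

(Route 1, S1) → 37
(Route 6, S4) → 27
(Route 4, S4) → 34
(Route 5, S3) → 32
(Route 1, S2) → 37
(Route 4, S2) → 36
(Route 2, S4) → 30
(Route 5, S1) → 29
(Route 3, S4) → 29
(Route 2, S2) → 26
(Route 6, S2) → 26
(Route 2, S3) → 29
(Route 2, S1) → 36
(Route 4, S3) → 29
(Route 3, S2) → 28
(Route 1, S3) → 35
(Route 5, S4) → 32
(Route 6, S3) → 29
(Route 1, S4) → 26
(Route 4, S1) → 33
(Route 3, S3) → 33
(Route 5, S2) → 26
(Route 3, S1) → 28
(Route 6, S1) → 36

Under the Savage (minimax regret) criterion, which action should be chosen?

Column bests: S1=37, S2=37, S3=35, S4=34.
Route 1 regrets: 0, 0, 0, 8 → max 8
Route 2 regrets: 1, 11, 6, 4 → max 11
Route 3 regrets: 9, 9, 2, 5 → max 9
Route 4 regrets: 4, 1, 6, 0 → max 6
Route 5 regrets: 8, 11, 3, 2 → max 11
Route 6 regrets: 1, 11, 6, 7 → max 11
Smallest max regret = 6 → Route 4.

Route 4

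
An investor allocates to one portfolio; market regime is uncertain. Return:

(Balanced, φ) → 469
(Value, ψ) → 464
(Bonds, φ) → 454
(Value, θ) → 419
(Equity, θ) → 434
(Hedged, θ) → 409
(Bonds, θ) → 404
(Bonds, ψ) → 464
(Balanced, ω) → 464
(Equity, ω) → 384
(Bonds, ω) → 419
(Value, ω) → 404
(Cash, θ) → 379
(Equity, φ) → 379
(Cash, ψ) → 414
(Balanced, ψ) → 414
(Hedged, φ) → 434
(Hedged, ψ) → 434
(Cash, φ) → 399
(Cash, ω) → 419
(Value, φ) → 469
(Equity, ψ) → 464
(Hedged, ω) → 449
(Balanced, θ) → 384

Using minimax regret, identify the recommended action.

Column bests: θ=434, φ=469, ψ=464, ω=464.
Balanced regrets: 50, 0, 50, 0 → max 50
Bonds regrets: 30, 15, 0, 45 → max 45
Equity regrets: 0, 90, 0, 80 → max 90
Hedged regrets: 25, 35, 30, 15 → max 35
Cash regrets: 55, 70, 50, 45 → max 70
Value regrets: 15, 0, 0, 60 → max 60
Smallest max regret = 35 → Hedged.

Hedged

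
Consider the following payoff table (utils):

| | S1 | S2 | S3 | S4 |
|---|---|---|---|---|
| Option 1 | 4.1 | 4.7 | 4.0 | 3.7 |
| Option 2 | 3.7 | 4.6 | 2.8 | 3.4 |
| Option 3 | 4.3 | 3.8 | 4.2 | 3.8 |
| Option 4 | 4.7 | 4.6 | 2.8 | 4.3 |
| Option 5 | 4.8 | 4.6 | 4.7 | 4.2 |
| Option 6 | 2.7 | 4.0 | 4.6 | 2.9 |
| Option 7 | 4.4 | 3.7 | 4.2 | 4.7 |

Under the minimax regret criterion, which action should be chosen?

Column bests: S1=4.8, S2=4.7, S3=4.7, S4=4.7.
Option 1 regrets: 0.7, 0.0, 0.7, 1.0 → max 1.0
Option 2 regrets: 1.1, 0.1, 1.9, 1.3 → max 1.9
Option 3 regrets: 0.5, 0.9, 0.5, 0.9 → max 0.9
Option 4 regrets: 0.1, 0.1, 1.9, 0.4 → max 1.9
Option 5 regrets: 0.0, 0.1, 0.0, 0.5 → max 0.5
Option 6 regrets: 2.1, 0.7, 0.1, 1.8 → max 2.1
Option 7 regrets: 0.4, 1.0, 0.5, 0.0 → max 1.0
Smallest max regret = 0.5 → Option 5.

Option 5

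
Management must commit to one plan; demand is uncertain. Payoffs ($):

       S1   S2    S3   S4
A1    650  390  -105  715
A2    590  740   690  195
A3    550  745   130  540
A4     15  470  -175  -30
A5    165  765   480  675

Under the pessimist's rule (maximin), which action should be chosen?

Row minima: A1=-105, A2=195, A3=130, A4=-175, A5=165
Best worst-case = 195 → A2.

A2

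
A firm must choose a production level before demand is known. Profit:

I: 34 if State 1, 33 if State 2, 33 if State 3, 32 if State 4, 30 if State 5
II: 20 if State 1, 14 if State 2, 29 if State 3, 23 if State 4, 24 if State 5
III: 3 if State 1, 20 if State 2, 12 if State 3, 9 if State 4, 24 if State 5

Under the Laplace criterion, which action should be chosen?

I

Row averages: I=32.4, II=22, III=13.6
Highest average = 32.4 → I.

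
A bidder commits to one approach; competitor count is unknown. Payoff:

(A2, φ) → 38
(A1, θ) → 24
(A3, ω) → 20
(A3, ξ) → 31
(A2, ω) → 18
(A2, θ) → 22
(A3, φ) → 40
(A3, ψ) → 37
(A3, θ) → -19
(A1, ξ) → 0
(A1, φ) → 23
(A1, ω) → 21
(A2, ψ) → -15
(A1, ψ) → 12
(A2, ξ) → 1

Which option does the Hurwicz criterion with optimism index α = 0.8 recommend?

A3

A1: 0.8·24 + 0.2·0 = 19.2
A2: 0.8·38 + 0.2·(-15) = 27.4
A3: 0.8·40 + 0.2·(-19) = 28.2
Highest Hurwicz score = 28.2 → A3.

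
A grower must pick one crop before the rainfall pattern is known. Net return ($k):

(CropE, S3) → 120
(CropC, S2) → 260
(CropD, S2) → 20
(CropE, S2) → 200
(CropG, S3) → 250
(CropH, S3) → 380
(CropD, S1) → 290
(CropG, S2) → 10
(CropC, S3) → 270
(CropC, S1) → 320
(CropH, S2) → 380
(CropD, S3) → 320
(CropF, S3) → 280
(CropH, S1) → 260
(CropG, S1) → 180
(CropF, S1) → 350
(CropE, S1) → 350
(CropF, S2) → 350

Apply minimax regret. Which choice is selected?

Column bests: S1=350, S2=380, S3=380.
CropC regrets: 30, 120, 110 → max 120
CropG regrets: 170, 370, 130 → max 370
CropH regrets: 90, 0, 0 → max 90
CropF regrets: 0, 30, 100 → max 100
CropD regrets: 60, 360, 60 → max 360
CropE regrets: 0, 180, 260 → max 260
Smallest max regret = 90 → CropH.

CropH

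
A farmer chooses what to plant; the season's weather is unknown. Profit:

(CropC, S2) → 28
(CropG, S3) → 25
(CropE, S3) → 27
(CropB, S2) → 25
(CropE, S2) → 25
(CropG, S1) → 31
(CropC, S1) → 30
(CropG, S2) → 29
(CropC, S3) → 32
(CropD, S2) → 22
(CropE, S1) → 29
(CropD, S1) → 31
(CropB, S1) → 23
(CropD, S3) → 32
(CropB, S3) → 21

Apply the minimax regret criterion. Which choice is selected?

Column bests: S1=31, S2=29, S3=32.
CropD regrets: 0, 7, 0 → max 7
CropE regrets: 2, 4, 5 → max 5
CropC regrets: 1, 1, 0 → max 1
CropG regrets: 0, 0, 7 → max 7
CropB regrets: 8, 4, 11 → max 11
Smallest max regret = 1 → CropC.

CropC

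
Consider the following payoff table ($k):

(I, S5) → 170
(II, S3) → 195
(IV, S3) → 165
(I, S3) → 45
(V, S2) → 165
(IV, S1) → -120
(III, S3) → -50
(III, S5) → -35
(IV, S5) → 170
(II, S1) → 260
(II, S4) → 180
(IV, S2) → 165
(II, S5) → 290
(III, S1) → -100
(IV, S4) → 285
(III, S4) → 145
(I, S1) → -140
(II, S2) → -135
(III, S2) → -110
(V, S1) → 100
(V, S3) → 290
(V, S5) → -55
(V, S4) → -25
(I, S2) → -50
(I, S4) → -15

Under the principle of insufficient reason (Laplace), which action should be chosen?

Row averages: I=2, II=158, III=-30, IV=133, V=95
Highest average = 158 → II.

II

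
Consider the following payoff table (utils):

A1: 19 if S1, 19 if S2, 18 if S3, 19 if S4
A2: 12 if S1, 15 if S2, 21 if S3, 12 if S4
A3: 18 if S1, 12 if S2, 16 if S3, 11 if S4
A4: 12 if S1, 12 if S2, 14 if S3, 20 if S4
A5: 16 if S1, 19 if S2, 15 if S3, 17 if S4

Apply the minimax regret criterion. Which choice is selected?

Column bests: S1=19, S2=19, S3=21, S4=20.
A1 regrets: 0, 0, 3, 1 → max 3
A2 regrets: 7, 4, 0, 8 → max 8
A3 regrets: 1, 7, 5, 9 → max 9
A4 regrets: 7, 7, 7, 0 → max 7
A5 regrets: 3, 0, 6, 3 → max 6
Smallest max regret = 3 → A1.

A1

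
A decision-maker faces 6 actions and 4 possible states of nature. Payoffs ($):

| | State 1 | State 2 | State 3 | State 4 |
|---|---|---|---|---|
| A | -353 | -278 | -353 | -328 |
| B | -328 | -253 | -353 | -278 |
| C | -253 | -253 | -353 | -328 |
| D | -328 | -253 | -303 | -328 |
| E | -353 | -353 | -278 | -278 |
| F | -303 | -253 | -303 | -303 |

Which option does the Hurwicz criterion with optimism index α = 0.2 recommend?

A: 0.2·(-278) + 0.8·(-353) = -338
B: 0.2·(-253) + 0.8·(-353) = -333
C: 0.2·(-253) + 0.8·(-353) = -333
D: 0.2·(-253) + 0.8·(-328) = -313
E: 0.2·(-278) + 0.8·(-353) = -338
F: 0.2·(-253) + 0.8·(-303) = -293
Highest Hurwicz score = -293 → F.

F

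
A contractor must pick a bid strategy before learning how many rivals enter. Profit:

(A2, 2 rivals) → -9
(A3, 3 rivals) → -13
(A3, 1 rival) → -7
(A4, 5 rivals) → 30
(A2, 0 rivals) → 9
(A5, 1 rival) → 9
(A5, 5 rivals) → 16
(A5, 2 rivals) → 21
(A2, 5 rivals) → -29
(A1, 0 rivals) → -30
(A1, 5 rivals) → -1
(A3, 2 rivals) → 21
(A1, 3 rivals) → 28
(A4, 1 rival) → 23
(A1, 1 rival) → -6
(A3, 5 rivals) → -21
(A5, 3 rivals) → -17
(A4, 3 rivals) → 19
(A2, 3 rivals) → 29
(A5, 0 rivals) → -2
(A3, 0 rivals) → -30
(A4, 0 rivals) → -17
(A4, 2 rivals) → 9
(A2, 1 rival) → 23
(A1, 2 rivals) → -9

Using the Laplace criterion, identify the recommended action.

A4

Row averages: A1=-3.6, A2=4.6, A3=-10, A4=12.8, A5=5.4
Highest average = 12.8 → A4.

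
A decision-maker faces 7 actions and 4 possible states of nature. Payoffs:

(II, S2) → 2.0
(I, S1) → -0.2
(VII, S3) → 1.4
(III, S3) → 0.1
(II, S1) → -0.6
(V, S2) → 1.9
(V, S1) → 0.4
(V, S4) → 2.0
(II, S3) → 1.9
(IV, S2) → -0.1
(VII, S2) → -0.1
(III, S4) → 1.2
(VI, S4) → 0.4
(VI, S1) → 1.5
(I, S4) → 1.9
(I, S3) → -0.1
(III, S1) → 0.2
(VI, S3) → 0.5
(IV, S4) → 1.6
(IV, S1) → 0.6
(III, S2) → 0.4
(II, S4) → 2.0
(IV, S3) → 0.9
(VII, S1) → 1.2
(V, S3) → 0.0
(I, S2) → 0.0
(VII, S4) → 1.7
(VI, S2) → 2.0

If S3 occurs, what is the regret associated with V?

1.9

Best payoff under S3 is 1.9.
Regret = 1.9 − 0.0 = 1.9.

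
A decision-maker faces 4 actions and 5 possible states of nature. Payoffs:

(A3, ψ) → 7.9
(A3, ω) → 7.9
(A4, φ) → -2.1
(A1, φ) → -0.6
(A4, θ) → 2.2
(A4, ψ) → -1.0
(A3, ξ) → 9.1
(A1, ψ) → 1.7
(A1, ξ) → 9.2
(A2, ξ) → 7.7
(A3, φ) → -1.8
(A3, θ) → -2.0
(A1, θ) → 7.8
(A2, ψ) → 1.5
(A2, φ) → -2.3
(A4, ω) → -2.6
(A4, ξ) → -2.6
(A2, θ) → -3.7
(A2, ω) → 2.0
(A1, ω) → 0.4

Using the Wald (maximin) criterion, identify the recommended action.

Row minima: A1=-0.6, A2=-3.7, A3=-2.0, A4=-2.6
Best worst-case = -0.6 → A1.

A1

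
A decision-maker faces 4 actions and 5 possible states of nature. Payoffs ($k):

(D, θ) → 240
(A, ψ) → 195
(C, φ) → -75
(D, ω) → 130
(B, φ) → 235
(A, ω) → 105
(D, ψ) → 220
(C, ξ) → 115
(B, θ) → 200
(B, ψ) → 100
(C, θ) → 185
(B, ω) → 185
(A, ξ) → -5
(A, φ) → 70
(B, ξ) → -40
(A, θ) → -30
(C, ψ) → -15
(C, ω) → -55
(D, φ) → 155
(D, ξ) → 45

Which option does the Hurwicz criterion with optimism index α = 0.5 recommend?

A: 0.5·195 + 0.5·(-30) = 82.5
B: 0.5·235 + 0.5·(-40) = 97.5
C: 0.5·185 + 0.5·(-75) = 55
D: 0.5·240 + 0.5·45 = 142.5
Highest Hurwicz score = 142.5 → D.

D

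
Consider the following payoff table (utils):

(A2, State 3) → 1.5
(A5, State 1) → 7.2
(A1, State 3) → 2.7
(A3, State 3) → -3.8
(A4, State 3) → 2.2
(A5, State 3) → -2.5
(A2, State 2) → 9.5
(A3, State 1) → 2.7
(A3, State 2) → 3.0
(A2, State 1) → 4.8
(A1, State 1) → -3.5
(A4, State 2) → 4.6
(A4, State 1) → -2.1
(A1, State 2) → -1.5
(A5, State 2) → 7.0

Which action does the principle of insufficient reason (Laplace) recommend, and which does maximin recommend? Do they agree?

laplace → A2; maximin → A2 (agree)

Row averages: A1=-23/30, A2=79/15, A3=19/30, A4=47/30, A5=3.9
Highest average = 79/15 → A2.
Row minima: A1=-3.5, A2=1.5, A3=-3.8, A4=-2.1, A5=-2.5
Best worst-case = 1.5 → A2.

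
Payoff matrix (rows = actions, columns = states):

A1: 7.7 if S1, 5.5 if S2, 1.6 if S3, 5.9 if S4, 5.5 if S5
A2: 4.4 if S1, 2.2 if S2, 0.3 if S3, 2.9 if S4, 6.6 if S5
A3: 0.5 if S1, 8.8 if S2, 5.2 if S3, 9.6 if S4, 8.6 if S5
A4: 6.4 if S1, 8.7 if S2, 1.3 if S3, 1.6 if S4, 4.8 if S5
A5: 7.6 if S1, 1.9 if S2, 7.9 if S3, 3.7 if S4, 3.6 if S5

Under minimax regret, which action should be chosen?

A1

Column bests: S1=7.7, S2=8.8, S3=7.9, S4=9.6, S5=8.6.
A1 regrets: 0.0, 3.3, 6.3, 3.7, 3.1 → max 6.3
A2 regrets: 3.3, 6.6, 7.6, 6.7, 2.0 → max 7.6
A3 regrets: 7.2, 0.0, 2.7, 0.0, 0.0 → max 7.2
A4 regrets: 1.3, 0.1, 6.6, 8.0, 3.8 → max 8.0
A5 regrets: 0.1, 6.9, 0.0, 5.9, 5.0 → max 6.9
Smallest max regret = 6.3 → A1.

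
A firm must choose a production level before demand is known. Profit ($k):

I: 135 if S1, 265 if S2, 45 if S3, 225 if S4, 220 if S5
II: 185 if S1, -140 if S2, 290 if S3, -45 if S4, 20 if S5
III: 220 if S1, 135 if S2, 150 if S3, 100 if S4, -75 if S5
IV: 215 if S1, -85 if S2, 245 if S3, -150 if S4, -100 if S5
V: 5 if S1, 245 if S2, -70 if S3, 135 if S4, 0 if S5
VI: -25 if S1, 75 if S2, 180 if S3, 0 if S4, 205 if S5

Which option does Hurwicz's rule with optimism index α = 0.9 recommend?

II

I: 0.9·265 + 0.1·45 = 243
II: 0.9·290 + 0.1·(-140) = 247
III: 0.9·220 + 0.1·(-75) = 190.5
IV: 0.9·245 + 0.1·(-150) = 205.5
V: 0.9·245 + 0.1·(-70) = 213.5
VI: 0.9·205 + 0.1·(-25) = 182
Highest Hurwicz score = 247 → II.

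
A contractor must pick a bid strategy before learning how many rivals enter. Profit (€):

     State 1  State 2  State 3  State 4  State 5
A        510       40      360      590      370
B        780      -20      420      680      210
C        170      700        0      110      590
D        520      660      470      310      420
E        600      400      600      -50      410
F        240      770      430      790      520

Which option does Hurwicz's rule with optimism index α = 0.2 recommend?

A: 0.2·590 + 0.8·40 = 150
B: 0.2·780 + 0.8·(-20) = 140
C: 0.2·700 + 0.8·0 = 140
D: 0.2·660 + 0.8·310 = 380
E: 0.2·600 + 0.8·(-50) = 80
F: 0.2·790 + 0.8·240 = 350
Highest Hurwicz score = 380 → D.

D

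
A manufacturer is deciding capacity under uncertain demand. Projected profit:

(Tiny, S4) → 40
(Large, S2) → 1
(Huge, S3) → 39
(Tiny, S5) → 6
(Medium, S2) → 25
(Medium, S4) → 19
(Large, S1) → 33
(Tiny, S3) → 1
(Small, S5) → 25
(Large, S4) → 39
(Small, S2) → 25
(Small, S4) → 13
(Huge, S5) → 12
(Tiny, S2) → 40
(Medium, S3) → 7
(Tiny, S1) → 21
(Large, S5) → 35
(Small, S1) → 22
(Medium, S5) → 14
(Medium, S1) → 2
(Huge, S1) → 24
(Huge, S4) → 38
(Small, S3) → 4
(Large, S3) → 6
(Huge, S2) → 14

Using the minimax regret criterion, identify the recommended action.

Column bests: S1=33, S2=40, S3=39, S4=40, S5=35.
Tiny regrets: 12, 0, 38, 0, 29 → max 38
Small regrets: 11, 15, 35, 27, 10 → max 35
Medium regrets: 31, 15, 32, 21, 21 → max 32
Large regrets: 0, 39, 33, 1, 0 → max 39
Huge regrets: 9, 26, 0, 2, 23 → max 26
Smallest max regret = 26 → Huge.

Huge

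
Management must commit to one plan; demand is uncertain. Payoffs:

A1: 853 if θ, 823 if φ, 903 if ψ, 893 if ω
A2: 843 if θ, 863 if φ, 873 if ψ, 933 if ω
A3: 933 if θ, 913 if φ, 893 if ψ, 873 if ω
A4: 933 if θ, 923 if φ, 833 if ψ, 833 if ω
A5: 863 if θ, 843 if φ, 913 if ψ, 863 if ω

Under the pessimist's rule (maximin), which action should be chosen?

A3

Row minima: A1=823, A2=843, A3=873, A4=833, A5=843
Best worst-case = 873 → A3.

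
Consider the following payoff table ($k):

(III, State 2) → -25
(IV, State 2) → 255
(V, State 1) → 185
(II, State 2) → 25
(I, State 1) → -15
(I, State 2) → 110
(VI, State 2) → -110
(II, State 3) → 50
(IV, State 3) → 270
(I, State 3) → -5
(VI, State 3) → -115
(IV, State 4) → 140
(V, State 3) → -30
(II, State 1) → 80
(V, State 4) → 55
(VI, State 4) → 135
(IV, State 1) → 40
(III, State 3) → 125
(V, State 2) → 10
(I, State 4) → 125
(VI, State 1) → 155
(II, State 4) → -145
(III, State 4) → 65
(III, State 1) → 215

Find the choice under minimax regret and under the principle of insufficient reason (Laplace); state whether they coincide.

Column bests: State 1=215, State 2=255, State 3=270, State 4=140.
I regrets: 230, 145, 275, 15 → max 275
II regrets: 135, 230, 220, 285 → max 285
III regrets: 0, 280, 145, 75 → max 280
IV regrets: 175, 0, 0, 0 → max 175
V regrets: 30, 245, 300, 85 → max 300
VI regrets: 60, 365, 385, 5 → max 385
Smallest max regret = 175 → IV.
Row averages: I=53.75, II=2.5, III=95, IV=176.25, V=55, VI=16.25
Highest average = 176.25 → IV.

minimax regret → IV; laplace → IV (agree)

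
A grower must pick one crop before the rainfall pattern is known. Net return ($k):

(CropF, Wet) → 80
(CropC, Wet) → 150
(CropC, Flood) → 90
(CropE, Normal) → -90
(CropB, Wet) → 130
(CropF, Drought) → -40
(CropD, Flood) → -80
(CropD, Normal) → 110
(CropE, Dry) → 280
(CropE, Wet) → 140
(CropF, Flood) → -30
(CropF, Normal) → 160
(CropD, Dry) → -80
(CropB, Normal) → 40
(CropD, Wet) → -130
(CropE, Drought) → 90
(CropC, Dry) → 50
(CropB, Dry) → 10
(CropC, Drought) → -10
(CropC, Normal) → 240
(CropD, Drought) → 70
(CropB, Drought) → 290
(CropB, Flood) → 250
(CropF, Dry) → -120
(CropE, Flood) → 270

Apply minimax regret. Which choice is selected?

CropB

Column bests: Drought=290, Dry=280, Normal=240, Wet=150, Flood=270.
CropF regrets: 330, 400, 80, 70, 300 → max 400
CropB regrets: 0, 270, 200, 20, 20 → max 270
CropC regrets: 300, 230, 0, 0, 180 → max 300
CropE regrets: 200, 0, 330, 10, 0 → max 330
CropD regrets: 220, 360, 130, 280, 350 → max 360
Smallest max regret = 270 → CropB.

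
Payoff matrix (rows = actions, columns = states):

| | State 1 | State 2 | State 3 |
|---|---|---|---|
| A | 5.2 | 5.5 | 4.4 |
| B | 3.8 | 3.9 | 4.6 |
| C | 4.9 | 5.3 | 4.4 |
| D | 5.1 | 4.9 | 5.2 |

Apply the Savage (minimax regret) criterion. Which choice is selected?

Column bests: State 1=5.2, State 2=5.5, State 3=5.2.
A regrets: 0.0, 0.0, 0.8 → max 0.8
B regrets: 1.4, 1.6, 0.6 → max 1.6
C regrets: 0.3, 0.2, 0.8 → max 0.8
D regrets: 0.1, 0.6, 0.0 → max 0.6
Smallest max regret = 0.6 → D.

D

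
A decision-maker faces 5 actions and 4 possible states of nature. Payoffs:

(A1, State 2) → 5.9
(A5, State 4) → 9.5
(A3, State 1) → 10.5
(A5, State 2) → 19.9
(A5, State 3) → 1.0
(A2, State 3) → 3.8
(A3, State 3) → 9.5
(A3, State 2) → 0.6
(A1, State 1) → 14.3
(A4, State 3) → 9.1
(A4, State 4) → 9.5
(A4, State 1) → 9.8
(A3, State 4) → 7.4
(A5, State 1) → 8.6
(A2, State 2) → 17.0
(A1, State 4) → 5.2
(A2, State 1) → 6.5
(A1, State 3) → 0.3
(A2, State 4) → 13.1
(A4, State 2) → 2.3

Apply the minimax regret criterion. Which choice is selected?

Column bests: State 1=14.3, State 2=19.9, State 3=9.5, State 4=13.1.
A1 regrets: 0.0, 14.0, 9.2, 7.9 → max 14.0
A2 regrets: 7.8, 2.9, 5.7, 0.0 → max 7.8
A3 regrets: 3.8, 19.3, 0.0, 5.7 → max 19.3
A4 regrets: 4.5, 17.6, 0.4, 3.6 → max 17.6
A5 regrets: 5.7, 0.0, 8.5, 3.6 → max 8.5
Smallest max regret = 7.8 → A2.

A2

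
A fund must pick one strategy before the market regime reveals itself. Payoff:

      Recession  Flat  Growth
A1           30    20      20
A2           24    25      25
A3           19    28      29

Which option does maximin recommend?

Row minima: A1=20, A2=24, A3=19
Best worst-case = 24 → A2.

A2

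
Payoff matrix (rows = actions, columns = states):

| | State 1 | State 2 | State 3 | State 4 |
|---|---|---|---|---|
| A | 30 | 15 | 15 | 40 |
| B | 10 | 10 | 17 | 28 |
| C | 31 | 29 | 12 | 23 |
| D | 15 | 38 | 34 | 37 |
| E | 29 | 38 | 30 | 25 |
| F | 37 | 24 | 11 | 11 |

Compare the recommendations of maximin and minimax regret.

maximin → E; minimax regret → E (agree)

Row minima: A=15, B=10, C=12, D=15, E=25, F=11
Best worst-case = 25 → E.
Column bests: State 1=37, State 2=38, State 3=34, State 4=40.
A regrets: 7, 23, 19, 0 → max 23
B regrets: 27, 28, 17, 12 → max 28
C regrets: 6, 9, 22, 17 → max 22
D regrets: 22, 0, 0, 3 → max 22
E regrets: 8, 0, 4, 15 → max 15
F regrets: 0, 14, 23, 29 → max 29
Smallest max regret = 15 → E.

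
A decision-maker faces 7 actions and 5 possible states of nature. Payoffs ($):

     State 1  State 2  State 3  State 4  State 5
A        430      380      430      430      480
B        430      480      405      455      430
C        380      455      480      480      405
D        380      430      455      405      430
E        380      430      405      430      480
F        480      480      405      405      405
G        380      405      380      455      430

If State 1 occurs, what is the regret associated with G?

Best payoff under State 1 is 480.
Regret = 480 − 380 = 100.

100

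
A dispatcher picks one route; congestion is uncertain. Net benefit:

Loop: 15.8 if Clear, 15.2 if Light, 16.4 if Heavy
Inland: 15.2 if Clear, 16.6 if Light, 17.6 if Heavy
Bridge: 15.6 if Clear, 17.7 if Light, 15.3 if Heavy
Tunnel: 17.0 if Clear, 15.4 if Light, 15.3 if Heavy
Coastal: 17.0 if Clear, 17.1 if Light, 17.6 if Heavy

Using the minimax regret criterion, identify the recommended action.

Column bests: Clear=17.0, Light=17.7, Heavy=17.6.
Loop regrets: 1.2, 2.5, 1.2 → max 2.5
Inland regrets: 1.8, 1.1, 0.0 → max 1.8
Bridge regrets: 1.4, 0.0, 2.3 → max 2.3
Tunnel regrets: 0.0, 2.3, 2.3 → max 2.3
Coastal regrets: 0.0, 0.6, 0.0 → max 0.6
Smallest max regret = 0.6 → Coastal.

Coastal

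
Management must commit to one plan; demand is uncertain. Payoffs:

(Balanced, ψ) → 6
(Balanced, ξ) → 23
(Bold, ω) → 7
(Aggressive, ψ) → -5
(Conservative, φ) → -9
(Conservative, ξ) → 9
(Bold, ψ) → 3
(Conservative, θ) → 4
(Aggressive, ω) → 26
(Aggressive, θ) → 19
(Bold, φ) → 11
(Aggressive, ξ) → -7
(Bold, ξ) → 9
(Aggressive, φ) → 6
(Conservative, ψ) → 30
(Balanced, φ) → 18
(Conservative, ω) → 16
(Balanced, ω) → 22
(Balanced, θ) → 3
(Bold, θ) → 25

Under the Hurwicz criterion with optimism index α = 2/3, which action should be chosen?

Conservative: 2/3·30 + 1/3·(-9) = 17
Balanced: 2/3·23 + 1/3·3 = 49/3
Aggressive: 2/3·26 + 1/3·(-7) = 15
Bold: 2/3·25 + 1/3·3 = 53/3
Highest Hurwicz score = 53/3 → Bold.

Bold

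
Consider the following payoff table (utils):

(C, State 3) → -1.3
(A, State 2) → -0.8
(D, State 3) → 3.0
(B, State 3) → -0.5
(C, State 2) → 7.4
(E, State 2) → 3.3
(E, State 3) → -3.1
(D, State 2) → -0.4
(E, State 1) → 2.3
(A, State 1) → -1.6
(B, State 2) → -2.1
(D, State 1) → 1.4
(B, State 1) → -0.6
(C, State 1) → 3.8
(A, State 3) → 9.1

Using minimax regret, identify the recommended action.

Column bests: State 1=3.8, State 2=7.4, State 3=9.1.
A regrets: 5.4, 8.2, 0.0 → max 8.2
B regrets: 4.4, 9.5, 9.6 → max 9.6
C regrets: 0.0, 0.0, 10.4 → max 10.4
D regrets: 2.4, 7.8, 6.1 → max 7.8
E regrets: 1.5, 4.1, 12.2 → max 12.2
Smallest max regret = 7.8 → D.

D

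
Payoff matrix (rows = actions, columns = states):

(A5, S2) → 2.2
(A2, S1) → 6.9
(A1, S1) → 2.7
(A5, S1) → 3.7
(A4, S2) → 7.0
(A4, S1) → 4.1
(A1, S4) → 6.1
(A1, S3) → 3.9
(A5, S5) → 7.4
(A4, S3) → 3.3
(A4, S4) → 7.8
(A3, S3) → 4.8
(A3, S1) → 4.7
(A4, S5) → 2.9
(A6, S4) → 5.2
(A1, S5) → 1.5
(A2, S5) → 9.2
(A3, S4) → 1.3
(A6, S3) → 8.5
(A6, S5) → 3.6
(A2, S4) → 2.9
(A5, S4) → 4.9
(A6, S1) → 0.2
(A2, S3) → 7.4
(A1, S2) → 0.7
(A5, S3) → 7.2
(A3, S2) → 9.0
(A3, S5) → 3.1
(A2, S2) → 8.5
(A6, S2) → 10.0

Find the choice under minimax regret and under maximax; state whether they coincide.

Column bests: S1=6.9, S2=10.0, S3=8.5, S4=7.8, S5=9.2.
A1 regrets: 4.2, 9.3, 4.6, 1.7, 7.7 → max 9.3
A2 regrets: 0.0, 1.5, 1.1, 4.9, 0.0 → max 4.9
A3 regrets: 2.2, 1.0, 3.7, 6.5, 6.1 → max 6.5
A4 regrets: 2.8, 3.0, 5.2, 0.0, 6.3 → max 6.3
A5 regrets: 3.2, 7.8, 1.3, 2.9, 1.8 → max 7.8
A6 regrets: 6.7, 0.0, 0.0, 2.6, 5.6 → max 6.7
Smallest max regret = 4.9 → A2.
Row maxima: A1=6.1, A2=9.2, A3=9.0, A4=7.8, A5=7.4, A6=10.0
Best best-case = 10.0 → A6.

minimax regret → A2; maximax → A6 (disagree)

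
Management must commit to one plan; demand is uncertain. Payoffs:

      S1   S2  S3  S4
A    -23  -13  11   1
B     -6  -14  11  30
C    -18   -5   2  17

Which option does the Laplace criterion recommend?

Row averages: A=-6, B=5.25, C=-1
Highest average = 5.25 → B.

B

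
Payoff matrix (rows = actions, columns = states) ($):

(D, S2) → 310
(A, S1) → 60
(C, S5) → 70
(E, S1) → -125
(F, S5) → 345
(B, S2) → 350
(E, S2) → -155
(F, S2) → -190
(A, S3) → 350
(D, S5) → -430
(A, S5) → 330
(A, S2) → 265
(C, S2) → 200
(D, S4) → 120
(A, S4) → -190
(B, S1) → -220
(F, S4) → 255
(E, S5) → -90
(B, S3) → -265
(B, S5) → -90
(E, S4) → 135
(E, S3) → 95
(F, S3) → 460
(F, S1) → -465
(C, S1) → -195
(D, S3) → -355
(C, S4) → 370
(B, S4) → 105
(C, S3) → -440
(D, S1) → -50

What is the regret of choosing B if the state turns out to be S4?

Best payoff under S4 is 370.
Regret = 370 − 105 = 265.

265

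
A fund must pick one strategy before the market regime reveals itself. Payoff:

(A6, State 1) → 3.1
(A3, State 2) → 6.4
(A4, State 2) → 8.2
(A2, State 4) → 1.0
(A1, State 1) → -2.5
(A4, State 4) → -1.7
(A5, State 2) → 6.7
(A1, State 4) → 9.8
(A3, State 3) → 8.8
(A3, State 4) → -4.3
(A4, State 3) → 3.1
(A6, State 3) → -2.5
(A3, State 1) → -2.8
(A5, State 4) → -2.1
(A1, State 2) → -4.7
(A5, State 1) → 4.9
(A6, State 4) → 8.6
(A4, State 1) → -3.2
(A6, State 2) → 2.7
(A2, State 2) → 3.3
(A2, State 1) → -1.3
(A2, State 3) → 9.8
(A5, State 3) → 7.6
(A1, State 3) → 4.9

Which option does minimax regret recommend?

A2

Column bests: State 1=4.9, State 2=8.2, State 3=9.8, State 4=9.8.
A1 regrets: 7.4, 12.9, 4.9, 0.0 → max 12.9
A2 regrets: 6.2, 4.9, 0.0, 8.8 → max 8.8
A3 regrets: 7.7, 1.8, 1.0, 14.1 → max 14.1
A4 regrets: 8.1, 0.0, 6.7, 11.5 → max 11.5
A5 regrets: 0.0, 1.5, 2.2, 11.9 → max 11.9
A6 regrets: 1.8, 5.5, 12.3, 1.2 → max 12.3
Smallest max regret = 8.8 → A2.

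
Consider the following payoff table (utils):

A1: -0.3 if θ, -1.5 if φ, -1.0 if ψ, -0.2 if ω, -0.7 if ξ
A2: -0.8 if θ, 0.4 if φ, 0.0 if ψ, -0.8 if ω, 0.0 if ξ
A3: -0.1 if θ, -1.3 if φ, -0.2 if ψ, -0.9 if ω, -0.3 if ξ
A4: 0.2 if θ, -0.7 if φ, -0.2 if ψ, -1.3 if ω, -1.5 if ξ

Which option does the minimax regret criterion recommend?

Column bests: θ=0.2, φ=0.4, ψ=0.0, ω=-0.2, ξ=0.0.
A1 regrets: 0.5, 1.9, 1.0, 0.0, 0.7 → max 1.9
A2 regrets: 1.0, 0.0, 0.0, 0.6, 0.0 → max 1.0
A3 regrets: 0.3, 1.7, 0.2, 0.7, 0.3 → max 1.7
A4 regrets: 0.0, 1.1, 0.2, 1.1, 1.5 → max 1.5
Smallest max regret = 1.0 → A2.

A2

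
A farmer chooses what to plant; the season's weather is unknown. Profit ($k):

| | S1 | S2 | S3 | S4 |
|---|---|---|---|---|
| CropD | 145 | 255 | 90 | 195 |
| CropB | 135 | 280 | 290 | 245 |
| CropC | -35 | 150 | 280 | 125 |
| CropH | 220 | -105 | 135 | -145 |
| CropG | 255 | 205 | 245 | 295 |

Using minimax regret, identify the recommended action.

Column bests: S1=255, S2=280, S3=290, S4=295.
CropD regrets: 110, 25, 200, 100 → max 200
CropB regrets: 120, 0, 0, 50 → max 120
CropC regrets: 290, 130, 10, 170 → max 290
CropH regrets: 35, 385, 155, 440 → max 440
CropG regrets: 0, 75, 45, 0 → max 75
Smallest max regret = 75 → CropG.

CropG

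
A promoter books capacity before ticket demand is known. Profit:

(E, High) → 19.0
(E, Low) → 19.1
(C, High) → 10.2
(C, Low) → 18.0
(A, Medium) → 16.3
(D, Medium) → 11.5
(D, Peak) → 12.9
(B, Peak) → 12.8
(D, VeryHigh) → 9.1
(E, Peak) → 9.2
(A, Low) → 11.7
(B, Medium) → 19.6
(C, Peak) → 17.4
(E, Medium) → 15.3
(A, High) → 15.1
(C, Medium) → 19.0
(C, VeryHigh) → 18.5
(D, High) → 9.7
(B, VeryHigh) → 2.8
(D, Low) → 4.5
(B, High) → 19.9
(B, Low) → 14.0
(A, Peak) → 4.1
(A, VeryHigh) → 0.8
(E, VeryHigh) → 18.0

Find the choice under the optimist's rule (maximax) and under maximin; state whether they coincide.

Row maxima: A=16.3, B=19.9, C=19.0, D=12.9, E=19.1
Best best-case = 19.9 → B.
Row minima: A=0.8, B=2.8, C=10.2, D=4.5, E=9.2
Best worst-case = 10.2 → C.

maximax → B; maximin → C (disagree)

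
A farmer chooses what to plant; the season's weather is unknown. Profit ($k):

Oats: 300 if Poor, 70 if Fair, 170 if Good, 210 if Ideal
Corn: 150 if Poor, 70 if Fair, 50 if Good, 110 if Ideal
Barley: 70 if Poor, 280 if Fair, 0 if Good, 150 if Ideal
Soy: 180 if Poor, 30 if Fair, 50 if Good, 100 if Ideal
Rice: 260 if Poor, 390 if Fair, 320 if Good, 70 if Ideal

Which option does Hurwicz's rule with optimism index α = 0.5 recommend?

Rice

Oats: 0.5·300 + 0.5·70 = 185
Corn: 0.5·150 + 0.5·50 = 100
Barley: 0.5·280 + 0.5·0 = 140
Soy: 0.5·180 + 0.5·30 = 105
Rice: 0.5·390 + 0.5·70 = 230
Highest Hurwicz score = 230 → Rice.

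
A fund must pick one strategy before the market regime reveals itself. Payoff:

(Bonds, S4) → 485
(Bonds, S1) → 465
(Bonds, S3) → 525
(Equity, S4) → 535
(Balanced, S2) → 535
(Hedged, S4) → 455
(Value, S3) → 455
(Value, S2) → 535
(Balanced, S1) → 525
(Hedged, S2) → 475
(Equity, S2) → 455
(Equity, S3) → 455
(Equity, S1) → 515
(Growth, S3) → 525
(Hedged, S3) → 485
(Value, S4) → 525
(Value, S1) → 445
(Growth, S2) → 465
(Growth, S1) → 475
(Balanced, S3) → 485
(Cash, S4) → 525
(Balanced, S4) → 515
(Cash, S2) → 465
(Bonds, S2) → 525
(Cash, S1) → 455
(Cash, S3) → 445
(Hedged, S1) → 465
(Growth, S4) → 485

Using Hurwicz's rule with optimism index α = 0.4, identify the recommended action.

Bonds: 0.4·525 + 0.6·465 = 489
Growth: 0.4·525 + 0.6·465 = 489
Hedged: 0.4·485 + 0.6·455 = 467
Cash: 0.4·525 + 0.6·445 = 477
Balanced: 0.4·535 + 0.6·485 = 505
Equity: 0.4·535 + 0.6·455 = 487
Value: 0.4·535 + 0.6·445 = 481
Highest Hurwicz score = 505 → Balanced.

Balanced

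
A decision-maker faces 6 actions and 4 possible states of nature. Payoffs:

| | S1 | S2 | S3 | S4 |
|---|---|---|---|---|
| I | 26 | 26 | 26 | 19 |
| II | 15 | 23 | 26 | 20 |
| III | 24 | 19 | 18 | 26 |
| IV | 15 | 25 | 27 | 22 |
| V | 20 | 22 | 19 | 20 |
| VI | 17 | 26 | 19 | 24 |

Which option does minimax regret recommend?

I

Column bests: S1=26, S2=26, S3=27, S4=26.
I regrets: 0, 0, 1, 7 → max 7
II regrets: 11, 3, 1, 6 → max 11
III regrets: 2, 7, 9, 0 → max 9
IV regrets: 11, 1, 0, 4 → max 11
V regrets: 6, 4, 8, 6 → max 8
VI regrets: 9, 0, 8, 2 → max 9
Smallest max regret = 7 → I.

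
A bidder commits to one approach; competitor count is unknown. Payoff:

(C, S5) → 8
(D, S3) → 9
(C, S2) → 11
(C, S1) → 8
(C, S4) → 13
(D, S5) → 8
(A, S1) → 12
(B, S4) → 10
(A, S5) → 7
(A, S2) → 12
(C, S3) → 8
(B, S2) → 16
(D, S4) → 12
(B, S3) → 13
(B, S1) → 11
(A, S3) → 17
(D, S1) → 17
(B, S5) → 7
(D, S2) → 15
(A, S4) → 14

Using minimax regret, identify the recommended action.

A

Column bests: S1=17, S2=16, S3=17, S4=14, S5=8.
A regrets: 5, 4, 0, 0, 1 → max 5
B regrets: 6, 0, 4, 4, 1 → max 6
C regrets: 9, 5, 9, 1, 0 → max 9
D regrets: 0, 1, 8, 2, 0 → max 8
Smallest max regret = 5 → A.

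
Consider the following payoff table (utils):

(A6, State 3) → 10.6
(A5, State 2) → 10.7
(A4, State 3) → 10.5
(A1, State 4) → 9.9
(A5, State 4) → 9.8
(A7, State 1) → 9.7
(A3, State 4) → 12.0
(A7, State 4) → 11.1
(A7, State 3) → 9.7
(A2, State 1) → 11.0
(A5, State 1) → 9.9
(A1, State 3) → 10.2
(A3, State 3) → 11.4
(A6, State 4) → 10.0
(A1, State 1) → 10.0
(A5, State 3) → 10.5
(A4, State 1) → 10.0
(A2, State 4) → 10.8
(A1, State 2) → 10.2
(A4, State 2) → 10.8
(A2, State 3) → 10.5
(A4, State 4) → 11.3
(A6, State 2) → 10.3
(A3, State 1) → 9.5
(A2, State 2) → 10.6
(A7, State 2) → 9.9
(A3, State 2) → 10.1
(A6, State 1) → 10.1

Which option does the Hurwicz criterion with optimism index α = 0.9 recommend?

A3

A1: 0.9·10.2 + 0.1·9.9 = 10.17
A2: 0.9·11.0 + 0.1·10.5 = 10.95
A3: 0.9·12.0 + 0.1·9.5 = 11.75
A4: 0.9·11.3 + 0.1·10.0 = 11.17
A5: 0.9·10.7 + 0.1·9.8 = 10.61
A6: 0.9·10.6 + 0.1·10.0 = 10.54
A7: 0.9·11.1 + 0.1·9.7 = 10.96
Highest Hurwicz score = 11.75 → A3.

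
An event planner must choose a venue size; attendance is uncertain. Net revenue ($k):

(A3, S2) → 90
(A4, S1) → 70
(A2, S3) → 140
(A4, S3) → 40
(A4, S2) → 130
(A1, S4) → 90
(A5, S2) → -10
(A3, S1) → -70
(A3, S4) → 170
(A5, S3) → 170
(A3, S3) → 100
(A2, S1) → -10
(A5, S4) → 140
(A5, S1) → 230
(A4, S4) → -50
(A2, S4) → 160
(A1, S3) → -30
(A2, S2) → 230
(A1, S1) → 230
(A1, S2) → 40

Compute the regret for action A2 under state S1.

Best payoff under S1 is 230.
Regret = 230 − (-10) = 240.

240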